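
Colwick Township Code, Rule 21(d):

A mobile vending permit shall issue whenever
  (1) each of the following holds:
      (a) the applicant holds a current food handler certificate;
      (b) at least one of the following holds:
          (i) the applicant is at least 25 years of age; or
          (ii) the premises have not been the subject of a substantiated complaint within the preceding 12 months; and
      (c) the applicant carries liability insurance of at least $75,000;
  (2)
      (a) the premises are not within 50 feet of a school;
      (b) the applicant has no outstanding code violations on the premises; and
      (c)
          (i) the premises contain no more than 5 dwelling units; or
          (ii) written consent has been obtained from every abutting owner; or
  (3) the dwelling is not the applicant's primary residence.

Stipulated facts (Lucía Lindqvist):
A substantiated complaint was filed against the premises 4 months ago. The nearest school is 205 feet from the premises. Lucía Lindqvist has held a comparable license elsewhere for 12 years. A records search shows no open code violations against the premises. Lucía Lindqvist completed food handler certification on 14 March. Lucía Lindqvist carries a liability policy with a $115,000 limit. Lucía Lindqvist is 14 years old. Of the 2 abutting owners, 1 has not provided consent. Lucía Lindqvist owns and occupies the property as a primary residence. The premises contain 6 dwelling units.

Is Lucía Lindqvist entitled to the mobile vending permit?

No — denied.

(a) food handler cert. — satisfied.
(i) age ≥ 25 — fails.
(ii) no complaint in 12 mo. — fails.
(b) = F OR F = false.
(c) insurance ≥ $75,000 — met.
(1) = T AND F AND T = false.
(a) ≥50 ft from school — holds.
(b) no code violations — satisfied.
(i) ≤ 5 units — not satisfied.
(ii) all abutters consent — not satisfied.
(c) = F OR F = false.
(2) = T AND T AND F = false.
(3) not (primary residence) — not met.
Overall = F OR F OR F = false.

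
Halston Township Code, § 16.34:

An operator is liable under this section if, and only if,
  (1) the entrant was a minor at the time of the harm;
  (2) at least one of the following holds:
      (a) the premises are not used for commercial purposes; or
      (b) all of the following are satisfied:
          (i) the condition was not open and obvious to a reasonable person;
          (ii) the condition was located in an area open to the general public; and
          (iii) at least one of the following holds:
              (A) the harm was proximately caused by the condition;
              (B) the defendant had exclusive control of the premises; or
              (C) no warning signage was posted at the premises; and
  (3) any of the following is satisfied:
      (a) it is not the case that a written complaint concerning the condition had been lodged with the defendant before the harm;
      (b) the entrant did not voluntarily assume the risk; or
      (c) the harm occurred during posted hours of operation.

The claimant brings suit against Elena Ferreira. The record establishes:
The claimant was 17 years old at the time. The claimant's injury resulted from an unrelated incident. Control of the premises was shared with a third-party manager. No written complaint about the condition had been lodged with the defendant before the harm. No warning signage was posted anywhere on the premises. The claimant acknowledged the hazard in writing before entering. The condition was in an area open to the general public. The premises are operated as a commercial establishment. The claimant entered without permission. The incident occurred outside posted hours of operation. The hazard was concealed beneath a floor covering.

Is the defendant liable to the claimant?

Yes — liable.

(1) entrant a minor — holds.
(a) not (commercial use) — fails.
(i) not open/obvious — met.
(ii) public area — satisfied.
(A) proximate cause — not satisfied.
(B) exclusive control — not met.
(C) no signage posted — satisfied.
So (iii) is satisfied (F OR F OR T).
So (b) is satisfied (T AND T AND T).
(2) = F OR T = true.
(a) not (complaint lodged) — satisfied.
(b) no assumed risk — not met.
(c) during posted hours — fails.
So (3) is satisfied (T OR F OR F).
Overall = T AND T AND T = true.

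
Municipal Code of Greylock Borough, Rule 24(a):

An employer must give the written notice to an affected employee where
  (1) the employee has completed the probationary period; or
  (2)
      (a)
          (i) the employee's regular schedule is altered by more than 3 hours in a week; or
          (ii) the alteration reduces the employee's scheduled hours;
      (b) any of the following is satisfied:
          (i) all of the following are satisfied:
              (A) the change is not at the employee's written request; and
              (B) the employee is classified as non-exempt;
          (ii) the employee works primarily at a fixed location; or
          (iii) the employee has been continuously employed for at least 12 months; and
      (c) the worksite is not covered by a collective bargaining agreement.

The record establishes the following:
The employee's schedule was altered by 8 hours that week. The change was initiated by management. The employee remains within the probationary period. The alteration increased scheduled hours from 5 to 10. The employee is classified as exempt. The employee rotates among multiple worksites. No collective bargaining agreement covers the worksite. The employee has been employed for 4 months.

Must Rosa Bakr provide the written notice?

No — not required.

(1) past probation — not satisfied.
(i) schedule shift > 3h — holds.
(ii) hours reduced — fails.
(a) = T OR F = true.
(A) not employee-requested — holds.
(B) non-exempt — fails.
(i): T AND F → false.
(ii) fixed location — not met.
(iii) tenure ≥ 12 mo. — not met.
(b) = F OR F OR F = false.
(c) no CBA — holds.
(2) = T AND F AND T = false.
Overall: F OR F → false.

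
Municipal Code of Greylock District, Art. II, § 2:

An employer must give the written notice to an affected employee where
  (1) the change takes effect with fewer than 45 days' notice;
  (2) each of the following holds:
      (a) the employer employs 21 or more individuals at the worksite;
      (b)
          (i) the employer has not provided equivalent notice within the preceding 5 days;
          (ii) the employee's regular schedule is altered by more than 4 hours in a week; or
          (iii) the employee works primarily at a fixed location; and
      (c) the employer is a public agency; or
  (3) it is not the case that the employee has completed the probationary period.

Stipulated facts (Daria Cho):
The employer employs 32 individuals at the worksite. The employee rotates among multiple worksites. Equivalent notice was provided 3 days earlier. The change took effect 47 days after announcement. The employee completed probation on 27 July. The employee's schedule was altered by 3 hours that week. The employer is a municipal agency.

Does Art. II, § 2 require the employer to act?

No — not required.

(1) < 45 days' notice — fails.
(a) ≥ 21 at site — met.
(i) no recent notice — not satisfied.
(ii) schedule shift > 4h — fails.
(iii) fixed location — fails.
(b) = F OR F OR F = false.
(c) public agency — met.
So (2) is not satisfied (T AND F AND T).
(3) not (past probation) — not satisfied.
Overall: F OR F OR F → false.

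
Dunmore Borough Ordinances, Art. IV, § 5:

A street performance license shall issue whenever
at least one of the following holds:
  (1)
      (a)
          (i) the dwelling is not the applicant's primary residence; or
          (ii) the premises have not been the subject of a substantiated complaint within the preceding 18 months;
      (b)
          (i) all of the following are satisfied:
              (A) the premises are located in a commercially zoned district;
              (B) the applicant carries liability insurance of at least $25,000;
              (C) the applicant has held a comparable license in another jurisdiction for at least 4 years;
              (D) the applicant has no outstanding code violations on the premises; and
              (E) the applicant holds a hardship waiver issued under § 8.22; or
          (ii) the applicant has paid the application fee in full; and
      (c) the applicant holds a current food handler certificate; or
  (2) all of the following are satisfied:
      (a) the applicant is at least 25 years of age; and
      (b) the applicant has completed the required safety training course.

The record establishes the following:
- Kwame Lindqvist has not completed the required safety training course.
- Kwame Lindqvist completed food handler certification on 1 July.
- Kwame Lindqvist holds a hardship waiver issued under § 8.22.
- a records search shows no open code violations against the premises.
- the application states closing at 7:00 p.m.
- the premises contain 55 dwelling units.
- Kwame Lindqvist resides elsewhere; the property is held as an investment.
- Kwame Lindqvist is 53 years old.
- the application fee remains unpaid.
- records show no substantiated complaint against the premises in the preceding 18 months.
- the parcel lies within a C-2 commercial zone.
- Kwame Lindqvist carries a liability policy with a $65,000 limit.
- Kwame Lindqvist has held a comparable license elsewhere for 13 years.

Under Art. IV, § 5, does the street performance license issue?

Yes — granted.

(i) not (primary residence) — met.
(ii) no complaint in 18 mo. — satisfied.
So (a) is satisfied (T OR T).
(A) commercially zoned — holds.
(B) insurance ≥ $25,000 — satisfied.
(C) prior license ≥ 4 yr — satisfied.
(D) no code violations — satisfied.
(E) hardship waiver — holds.
(i) = T AND T AND T AND T AND T = true.
(ii) fee paid — not satisfied.
So (b) is satisfied (T OR F).
(c) food handler cert. — met.
So (1) is satisfied (T AND T AND T).
(a) age ≥ 25 — satisfied.
(b) safety training — not met.
So (2) is not satisfied (T AND F).
Overall = T OR F = true.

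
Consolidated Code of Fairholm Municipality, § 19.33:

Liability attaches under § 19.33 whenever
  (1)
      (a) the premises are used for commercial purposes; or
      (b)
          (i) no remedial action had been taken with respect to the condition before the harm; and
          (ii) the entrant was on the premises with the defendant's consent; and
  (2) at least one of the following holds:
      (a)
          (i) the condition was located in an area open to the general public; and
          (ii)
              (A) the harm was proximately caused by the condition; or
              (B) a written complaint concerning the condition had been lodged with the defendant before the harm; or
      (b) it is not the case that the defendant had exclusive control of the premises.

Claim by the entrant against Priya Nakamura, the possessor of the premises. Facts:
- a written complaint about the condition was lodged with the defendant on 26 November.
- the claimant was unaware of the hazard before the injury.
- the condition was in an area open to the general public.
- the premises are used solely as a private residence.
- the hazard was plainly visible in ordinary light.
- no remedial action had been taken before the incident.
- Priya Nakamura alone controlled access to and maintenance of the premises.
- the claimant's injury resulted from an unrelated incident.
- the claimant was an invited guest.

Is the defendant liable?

(a) commercial use — not satisfied.
(i) no remedial action — holds.
(ii) consent to enter — met.
(b): T AND T → true.
So (1) is satisfied (F OR T).
(i) public area — satisfied.
(A) proximate cause — fails.
(B) complaint lodged — satisfied.
So (ii) is satisfied (F OR T).
So (a) is satisfied (T AND T).
(b) not (exclusive control) — fails.
(2) = T OR F = true.
Overall: T AND T → true.

Yes — liable.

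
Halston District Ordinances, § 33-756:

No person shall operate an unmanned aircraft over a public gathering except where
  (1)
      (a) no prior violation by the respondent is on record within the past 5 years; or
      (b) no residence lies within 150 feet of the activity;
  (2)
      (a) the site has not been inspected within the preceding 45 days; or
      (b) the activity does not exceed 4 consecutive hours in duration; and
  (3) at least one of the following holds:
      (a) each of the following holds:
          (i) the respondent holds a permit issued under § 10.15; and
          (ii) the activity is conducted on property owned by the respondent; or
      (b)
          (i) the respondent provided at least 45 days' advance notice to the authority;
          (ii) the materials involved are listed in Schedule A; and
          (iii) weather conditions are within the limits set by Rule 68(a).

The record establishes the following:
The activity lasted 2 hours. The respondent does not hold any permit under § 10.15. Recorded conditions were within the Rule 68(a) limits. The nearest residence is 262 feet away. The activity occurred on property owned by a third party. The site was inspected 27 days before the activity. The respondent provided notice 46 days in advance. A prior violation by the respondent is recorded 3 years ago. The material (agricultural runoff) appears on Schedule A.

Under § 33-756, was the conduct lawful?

(a) no prior violation — fails.
(b) no residence in 150 ft — holds.
So (1) is satisfied (F OR T).
(a) not (site inspected) — not satisfied.
(b) ≤ 4 hrs duration — holds.
(2): F OR T → true.
(i) holds permit — fails.
(ii) own property — not met.
(a): F AND F → false.
(i) ≥45 days' notice — met.
(ii) Schedule A material — met.
(iii) weather ok — met.
(b) = T AND T AND T = true.
(3) = F OR T = true.
Overall = T AND T AND T = true.

Yes — lawful.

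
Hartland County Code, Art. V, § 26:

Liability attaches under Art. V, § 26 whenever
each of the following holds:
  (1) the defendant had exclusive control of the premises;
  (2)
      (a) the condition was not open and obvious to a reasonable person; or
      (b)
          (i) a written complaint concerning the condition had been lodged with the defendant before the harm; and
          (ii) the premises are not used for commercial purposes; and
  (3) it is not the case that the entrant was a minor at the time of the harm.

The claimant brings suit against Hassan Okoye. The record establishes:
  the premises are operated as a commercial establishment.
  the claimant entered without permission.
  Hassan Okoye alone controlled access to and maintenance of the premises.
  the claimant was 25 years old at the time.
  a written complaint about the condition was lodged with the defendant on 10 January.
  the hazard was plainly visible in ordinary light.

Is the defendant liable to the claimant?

(1) exclusive control — satisfied.
(a) not open/obvious — not satisfied.
(i) complaint lodged — satisfied.
(ii) not (commercial use) — not met.
So (b) is not satisfied (T AND F).
(2): F OR F → false.
(3) not (entrant a minor) — satisfied.
So Overall is not satisfied (T AND F AND T).

No — not liable.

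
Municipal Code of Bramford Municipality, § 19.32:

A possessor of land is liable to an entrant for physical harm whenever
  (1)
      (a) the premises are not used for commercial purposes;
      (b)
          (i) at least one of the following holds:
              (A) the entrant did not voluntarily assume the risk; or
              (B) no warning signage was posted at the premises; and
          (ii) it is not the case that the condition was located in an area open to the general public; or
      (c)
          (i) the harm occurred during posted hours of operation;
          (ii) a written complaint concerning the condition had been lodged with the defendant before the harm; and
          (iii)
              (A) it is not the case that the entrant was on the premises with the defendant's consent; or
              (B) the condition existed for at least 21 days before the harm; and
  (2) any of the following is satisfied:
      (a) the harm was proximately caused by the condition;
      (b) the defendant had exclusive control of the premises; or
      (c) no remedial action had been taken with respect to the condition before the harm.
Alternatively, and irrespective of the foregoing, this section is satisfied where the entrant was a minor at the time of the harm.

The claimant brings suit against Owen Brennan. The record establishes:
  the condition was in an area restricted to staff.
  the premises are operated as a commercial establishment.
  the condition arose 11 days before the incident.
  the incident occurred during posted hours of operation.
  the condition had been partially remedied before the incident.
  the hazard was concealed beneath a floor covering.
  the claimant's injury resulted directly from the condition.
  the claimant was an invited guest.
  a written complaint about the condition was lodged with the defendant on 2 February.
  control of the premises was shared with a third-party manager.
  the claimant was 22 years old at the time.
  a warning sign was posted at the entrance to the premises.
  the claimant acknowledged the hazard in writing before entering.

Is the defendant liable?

No — not liable.

(a) not (commercial use) — not met.
(A) no assumed risk — not met.
(B) no signage posted — not satisfied.
(i) = F OR F = false.
(ii) not (public area) — satisfied.
(b) = F AND T = false.
(i) during posted hours — holds.
(ii) complaint lodged — met.
(A) not (consent to enter) — not satisfied.
(B) condition ≥21 days old — not satisfied.
(iii) = F OR F = false.
(c) = T AND T AND F = false.
(1) = F OR F OR F = false.
(a) proximate cause — holds.
(b) exclusive control — not met.
(c) no remedial action — fails.
So (2) is satisfied (T OR F OR F).
Overall = F AND T = false.
Exception (entrant a minor) — not satisfied.
Result: main false OR exception false → false.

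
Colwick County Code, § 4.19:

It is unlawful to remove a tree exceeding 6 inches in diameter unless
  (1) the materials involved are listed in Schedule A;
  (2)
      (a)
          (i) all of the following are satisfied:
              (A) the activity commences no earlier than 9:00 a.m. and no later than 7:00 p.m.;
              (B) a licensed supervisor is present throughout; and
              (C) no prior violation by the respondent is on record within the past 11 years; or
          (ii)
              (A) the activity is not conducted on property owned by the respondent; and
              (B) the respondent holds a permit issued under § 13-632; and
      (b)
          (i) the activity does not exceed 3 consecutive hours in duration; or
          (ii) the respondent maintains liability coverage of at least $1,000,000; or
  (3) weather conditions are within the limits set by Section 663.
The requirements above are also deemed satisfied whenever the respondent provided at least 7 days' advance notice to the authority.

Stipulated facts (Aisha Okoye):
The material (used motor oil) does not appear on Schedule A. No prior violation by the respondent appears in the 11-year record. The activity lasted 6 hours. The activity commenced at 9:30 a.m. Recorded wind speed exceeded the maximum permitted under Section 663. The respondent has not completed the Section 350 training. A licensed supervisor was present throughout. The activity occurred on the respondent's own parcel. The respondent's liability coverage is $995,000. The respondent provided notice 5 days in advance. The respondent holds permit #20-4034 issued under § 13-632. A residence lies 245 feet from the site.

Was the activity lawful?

No — unlawful.

(1) Schedule A material — not met.
(A) start within hours — met.
(B) supervisor present — satisfied.
(C) no prior violation — holds.
(i): T AND T AND T → true.
(A) not (own property) — not satisfied.
(B) holds permit — met.
(ii) = F AND T = false.
(a) = T OR F = true.
(i) ≤ 3 hrs duration — fails.
(ii) coverage ≥ $1,000,000 — fails.
(b): F OR F → false.
(2): T AND F → false.
(3) weather ok — not satisfied.
Overall: F OR F OR F → false.
Exception (≥7 days' notice) — not satisfied.
Result: main false OR exception false → false.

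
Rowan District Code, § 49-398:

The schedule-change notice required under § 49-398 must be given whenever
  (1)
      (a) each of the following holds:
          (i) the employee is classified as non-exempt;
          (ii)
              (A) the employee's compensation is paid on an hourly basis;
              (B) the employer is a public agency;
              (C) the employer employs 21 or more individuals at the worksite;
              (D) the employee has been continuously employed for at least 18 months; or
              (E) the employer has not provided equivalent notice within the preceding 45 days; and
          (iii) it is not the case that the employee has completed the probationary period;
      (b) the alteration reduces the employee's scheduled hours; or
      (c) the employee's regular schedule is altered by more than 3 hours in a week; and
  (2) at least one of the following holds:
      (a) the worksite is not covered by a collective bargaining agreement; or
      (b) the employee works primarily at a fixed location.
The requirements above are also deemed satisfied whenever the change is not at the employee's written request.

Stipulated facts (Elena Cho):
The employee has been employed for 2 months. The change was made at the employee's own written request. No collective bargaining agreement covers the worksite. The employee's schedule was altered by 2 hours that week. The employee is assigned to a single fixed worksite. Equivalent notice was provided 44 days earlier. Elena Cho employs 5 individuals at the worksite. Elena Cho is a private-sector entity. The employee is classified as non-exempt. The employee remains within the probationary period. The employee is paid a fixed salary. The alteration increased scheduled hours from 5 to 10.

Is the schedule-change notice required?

(i) non-exempt — satisfied.
(A) hourly-paid — fails.
(B) public agency — fails.
(C) ≥ 21 at site — not met.
(D) tenure ≥ 18 mo. — not met.
(E) no recent notice — not met.
So (ii) is not satisfied (F OR F OR F OR F OR F).
(iii) not (past probation) — satisfied.
(a): T AND F AND T → false.
(b) hours reduced — fails.
(c) schedule shift > 3h — fails.
So (1) is not satisfied (F OR F OR F).
(a) no CBA — holds.
(b) fixed location — satisfied.
(2) = T OR T = true.
Overall = F AND T = false.
Exception (not employee-requested) — not satisfied.
Result: main false OR exception false → false.

No — not required.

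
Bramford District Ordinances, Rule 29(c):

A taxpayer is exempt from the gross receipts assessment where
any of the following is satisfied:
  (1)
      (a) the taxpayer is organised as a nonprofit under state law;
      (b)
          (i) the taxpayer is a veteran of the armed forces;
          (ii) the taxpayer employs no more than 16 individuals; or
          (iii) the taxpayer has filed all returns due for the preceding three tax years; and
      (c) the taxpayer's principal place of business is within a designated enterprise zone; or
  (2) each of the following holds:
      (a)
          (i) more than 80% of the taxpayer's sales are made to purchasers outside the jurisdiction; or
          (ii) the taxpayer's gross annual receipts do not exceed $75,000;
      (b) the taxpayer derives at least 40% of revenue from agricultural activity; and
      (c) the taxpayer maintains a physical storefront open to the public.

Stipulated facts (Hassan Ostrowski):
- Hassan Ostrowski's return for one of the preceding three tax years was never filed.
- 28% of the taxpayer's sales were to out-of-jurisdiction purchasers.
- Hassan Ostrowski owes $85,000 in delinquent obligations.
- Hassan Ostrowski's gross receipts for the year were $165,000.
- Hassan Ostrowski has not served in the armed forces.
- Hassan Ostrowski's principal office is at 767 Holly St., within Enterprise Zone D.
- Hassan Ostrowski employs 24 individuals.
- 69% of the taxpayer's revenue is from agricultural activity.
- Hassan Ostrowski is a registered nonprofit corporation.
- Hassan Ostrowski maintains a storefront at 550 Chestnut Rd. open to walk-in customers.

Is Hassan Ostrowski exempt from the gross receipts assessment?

No — not exempt.

(a) nonprofit — satisfied.
(i) veteran — not satisfied.
(ii) ≤ 16 employees — not satisfied.
(iii) returns current — not met.
(b) = F OR F OR F = false.
(c) in enterprise zone — met.
So (1) is not satisfied (T AND F AND T).
(i) >80% out-of-jur. sales — not satisfied.
(ii) receipts ≤ $75,000 — fails.
(a): F OR F → false.
(b) ≥40% agricultural — met.
(c) has storefront — satisfied.
So (2) is not satisfied (F AND T AND T).
Overall = F OR F = false.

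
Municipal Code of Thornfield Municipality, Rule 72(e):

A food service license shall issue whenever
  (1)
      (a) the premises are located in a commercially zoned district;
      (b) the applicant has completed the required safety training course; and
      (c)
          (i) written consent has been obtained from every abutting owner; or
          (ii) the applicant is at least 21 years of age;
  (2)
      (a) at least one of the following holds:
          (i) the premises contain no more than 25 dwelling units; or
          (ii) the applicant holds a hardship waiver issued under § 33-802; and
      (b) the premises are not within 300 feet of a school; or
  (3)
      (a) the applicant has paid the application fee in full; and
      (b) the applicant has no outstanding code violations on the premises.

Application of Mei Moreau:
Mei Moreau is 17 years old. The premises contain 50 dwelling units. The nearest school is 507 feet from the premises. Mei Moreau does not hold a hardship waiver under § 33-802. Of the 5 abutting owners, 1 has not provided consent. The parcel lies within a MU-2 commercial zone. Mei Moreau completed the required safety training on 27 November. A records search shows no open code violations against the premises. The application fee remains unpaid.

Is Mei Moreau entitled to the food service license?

No — denied.

(a) commercially zoned — satisfied.
(b) safety training — holds.
(i) all abutters consent — not satisfied.
(ii) age ≥ 21 — fails.
(c) = F OR F = false.
(1) = T AND T AND F = false.
(i) ≤ 25 units — not satisfied.
(ii) hardship waiver — not met.
(a): F OR F → false.
(b) ≥300 ft from school — satisfied.
So (2) is not satisfied (F AND T).
(a) fee paid — not met.
(b) no code violations — holds.
(3): F AND T → false.
So Overall is not satisfied (F OR F OR F).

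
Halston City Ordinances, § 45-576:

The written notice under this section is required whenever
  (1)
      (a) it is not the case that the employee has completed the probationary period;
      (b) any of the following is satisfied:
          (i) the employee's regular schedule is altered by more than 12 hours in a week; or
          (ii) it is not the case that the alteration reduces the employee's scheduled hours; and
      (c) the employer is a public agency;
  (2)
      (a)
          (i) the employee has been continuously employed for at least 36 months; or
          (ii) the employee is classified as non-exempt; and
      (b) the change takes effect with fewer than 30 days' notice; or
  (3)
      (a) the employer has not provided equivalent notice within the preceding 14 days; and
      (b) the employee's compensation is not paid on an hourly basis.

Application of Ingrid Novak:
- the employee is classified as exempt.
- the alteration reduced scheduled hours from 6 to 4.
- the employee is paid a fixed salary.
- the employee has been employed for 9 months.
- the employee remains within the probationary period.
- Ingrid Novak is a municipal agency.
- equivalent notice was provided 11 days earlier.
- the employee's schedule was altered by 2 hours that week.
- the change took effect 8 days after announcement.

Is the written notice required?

(a) not (past probation) — holds.
(i) schedule shift > 12h — not met.
(ii) not (hours reduced) — not satisfied.
(b): F OR F → false.
(c) public agency — met.
So (1) is not satisfied (T AND F AND T).
(i) tenure ≥ 36 mo. — fails.
(ii) non-exempt — fails.
So (a) is not satisfied (F OR F).
(b) < 30 days' notice — holds.
(2): F AND T → false.
(a) no recent notice — fails.
(b) not (hourly-paid) — met.
So (3) is not satisfied (F AND T).
So Overall is not satisfied (F OR F OR F).

No — not required.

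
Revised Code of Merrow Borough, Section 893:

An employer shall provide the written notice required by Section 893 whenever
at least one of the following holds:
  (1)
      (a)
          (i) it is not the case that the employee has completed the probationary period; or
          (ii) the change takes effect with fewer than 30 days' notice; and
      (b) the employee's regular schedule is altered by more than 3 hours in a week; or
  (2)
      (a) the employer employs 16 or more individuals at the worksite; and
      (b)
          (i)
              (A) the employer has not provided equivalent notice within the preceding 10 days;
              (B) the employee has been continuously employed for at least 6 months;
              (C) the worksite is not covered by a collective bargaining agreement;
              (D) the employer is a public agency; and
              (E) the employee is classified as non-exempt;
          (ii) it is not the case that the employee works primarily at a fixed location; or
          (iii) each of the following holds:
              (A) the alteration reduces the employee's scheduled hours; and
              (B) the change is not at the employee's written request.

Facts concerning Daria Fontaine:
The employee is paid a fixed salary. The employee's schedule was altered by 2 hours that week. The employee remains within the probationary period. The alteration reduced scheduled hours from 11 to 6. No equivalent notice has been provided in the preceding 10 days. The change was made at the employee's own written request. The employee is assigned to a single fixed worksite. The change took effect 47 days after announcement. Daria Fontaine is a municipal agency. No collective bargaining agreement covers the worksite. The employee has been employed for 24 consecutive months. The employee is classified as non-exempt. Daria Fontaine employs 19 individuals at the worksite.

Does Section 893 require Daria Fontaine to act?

Yes — required.

(i) not (past probation) — holds.
(ii) < 30 days' notice — not satisfied.
(a) = T OR F = true.
(b) schedule shift > 3h — not met.
So (1) is not satisfied (T AND F).
(a) ≥ 16 at site — met.
(A) no recent notice — satisfied.
(B) tenure ≥ 6 mo. — satisfied.
(C) no CBA — satisfied.
(D) public agency — met.
(E) non-exempt — holds.
(i): T AND T AND T AND T AND T → true.
(ii) not (fixed location) — fails.
(A) hours reduced — holds.
(B) not employee-requested — not met.
(iii): T AND F → false.
So (b) is satisfied (T OR F OR F).
(2): T AND T → true.
Overall = F OR T = true.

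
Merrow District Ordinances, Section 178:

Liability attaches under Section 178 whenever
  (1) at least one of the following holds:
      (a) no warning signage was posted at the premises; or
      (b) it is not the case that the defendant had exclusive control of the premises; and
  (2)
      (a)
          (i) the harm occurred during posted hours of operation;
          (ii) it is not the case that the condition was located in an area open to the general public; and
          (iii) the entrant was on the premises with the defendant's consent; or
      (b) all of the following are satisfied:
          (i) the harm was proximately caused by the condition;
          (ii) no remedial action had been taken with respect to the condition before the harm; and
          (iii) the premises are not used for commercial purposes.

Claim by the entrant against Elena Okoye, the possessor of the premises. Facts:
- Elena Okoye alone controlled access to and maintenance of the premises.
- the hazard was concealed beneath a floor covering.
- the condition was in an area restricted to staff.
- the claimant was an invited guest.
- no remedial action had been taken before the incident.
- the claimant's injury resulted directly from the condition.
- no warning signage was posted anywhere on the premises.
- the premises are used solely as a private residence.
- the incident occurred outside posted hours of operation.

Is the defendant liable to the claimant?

(a) no signage posted — satisfied.
(b) not (exclusive control) — not met.
(1) = T OR F = true.
(i) during posted hours — fails.
(ii) not (public area) — met.
(iii) consent to enter — met.
(a) = F AND T AND T = false.
(i) proximate cause — holds.
(ii) no remedial action — satisfied.
(iii) not (commercial use) — met.
(b): T AND T AND T → true.
So (2) is satisfied (F OR T).
Overall: T AND T → true.

Yes — liable.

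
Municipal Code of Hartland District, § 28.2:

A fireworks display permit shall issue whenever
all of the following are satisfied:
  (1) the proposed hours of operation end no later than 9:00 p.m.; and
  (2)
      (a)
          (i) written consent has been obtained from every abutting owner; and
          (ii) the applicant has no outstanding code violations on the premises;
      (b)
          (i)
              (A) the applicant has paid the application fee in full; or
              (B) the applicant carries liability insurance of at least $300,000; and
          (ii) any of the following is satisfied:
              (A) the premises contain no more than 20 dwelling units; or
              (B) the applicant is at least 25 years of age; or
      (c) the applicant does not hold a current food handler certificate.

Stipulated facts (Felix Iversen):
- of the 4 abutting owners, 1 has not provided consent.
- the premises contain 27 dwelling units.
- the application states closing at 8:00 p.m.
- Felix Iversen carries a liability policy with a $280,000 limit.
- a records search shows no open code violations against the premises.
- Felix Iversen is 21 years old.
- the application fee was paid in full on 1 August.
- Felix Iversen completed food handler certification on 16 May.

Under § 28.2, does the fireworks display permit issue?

No — denied.

(1) closes by 9 p.m. — holds.
(i) all abutters consent — not met.
(ii) no code violations — holds.
(a): F AND T → false.
(A) fee paid — met.
(B) insurance ≥ $300,000 — fails.
(i) = T OR F = true.
(A) ≤ 20 units — fails.
(B) age ≥ 25 — not satisfied.
(ii) = F OR F = false.
(b) = T AND F = false.
(c) not (food handler cert.) — fails.
(2) = F OR F OR F = false.
So Overall is not satisfied (T AND F).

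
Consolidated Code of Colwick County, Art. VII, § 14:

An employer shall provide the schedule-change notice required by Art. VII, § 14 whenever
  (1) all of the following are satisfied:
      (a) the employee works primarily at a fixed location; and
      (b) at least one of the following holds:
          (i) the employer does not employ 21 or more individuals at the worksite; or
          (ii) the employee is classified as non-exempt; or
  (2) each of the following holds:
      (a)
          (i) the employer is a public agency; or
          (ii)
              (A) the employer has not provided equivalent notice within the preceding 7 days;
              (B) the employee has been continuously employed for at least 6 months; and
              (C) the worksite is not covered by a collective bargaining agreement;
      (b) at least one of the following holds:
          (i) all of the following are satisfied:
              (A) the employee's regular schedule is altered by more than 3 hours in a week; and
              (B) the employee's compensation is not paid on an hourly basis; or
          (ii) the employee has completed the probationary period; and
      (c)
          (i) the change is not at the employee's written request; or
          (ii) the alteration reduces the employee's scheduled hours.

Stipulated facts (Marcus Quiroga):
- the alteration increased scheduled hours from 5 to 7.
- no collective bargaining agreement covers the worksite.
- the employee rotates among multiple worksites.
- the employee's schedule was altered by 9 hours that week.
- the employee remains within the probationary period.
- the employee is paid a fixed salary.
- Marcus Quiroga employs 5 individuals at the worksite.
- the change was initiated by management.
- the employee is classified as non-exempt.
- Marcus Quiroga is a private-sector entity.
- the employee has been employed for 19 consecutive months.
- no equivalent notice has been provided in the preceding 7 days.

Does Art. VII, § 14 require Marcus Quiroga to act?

Yes — required.

(a) fixed location — not satisfied.
(i) not (≥ 21 at site) — holds.
(ii) non-exempt — satisfied.
So (b) is satisfied (T OR T).
(1): F AND T → false.
(i) public agency — fails.
(A) no recent notice — holds.
(B) tenure ≥ 6 mo. — met.
(C) no CBA — holds.
(ii): T AND T AND T → true.
So (a) is satisfied (F OR T).
(A) schedule shift > 3h — holds.
(B) not (hourly-paid) — met.
So (i) is satisfied (T AND T).
(ii) past probation — not met.
So (b) is satisfied (T OR F).
(i) not employee-requested — holds.
(ii) hours reduced — fails.
So (c) is satisfied (T OR F).
(2): T AND T AND T → true.
Overall = F OR T = true.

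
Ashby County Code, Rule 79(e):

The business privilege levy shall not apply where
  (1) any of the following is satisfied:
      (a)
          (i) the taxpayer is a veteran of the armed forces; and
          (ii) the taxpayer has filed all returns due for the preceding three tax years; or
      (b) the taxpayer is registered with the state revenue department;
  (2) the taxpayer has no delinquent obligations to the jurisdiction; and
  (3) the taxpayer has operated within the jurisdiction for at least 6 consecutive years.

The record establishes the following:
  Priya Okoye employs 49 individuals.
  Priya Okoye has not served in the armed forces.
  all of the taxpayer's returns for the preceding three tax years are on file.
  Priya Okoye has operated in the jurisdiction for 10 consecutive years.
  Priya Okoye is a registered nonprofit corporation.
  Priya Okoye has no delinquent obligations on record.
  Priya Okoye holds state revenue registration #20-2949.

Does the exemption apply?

(i) veteran — not met.
(ii) returns current — holds.
(a) = F AND T = false.
(b) state-registered — met.
So (1) is satisfied (F OR T).
(2) no delinquency — holds.
(3) ≥ 6 yrs in jurisdiction — met.
Overall = T AND T AND T = true.

Yes — exempt.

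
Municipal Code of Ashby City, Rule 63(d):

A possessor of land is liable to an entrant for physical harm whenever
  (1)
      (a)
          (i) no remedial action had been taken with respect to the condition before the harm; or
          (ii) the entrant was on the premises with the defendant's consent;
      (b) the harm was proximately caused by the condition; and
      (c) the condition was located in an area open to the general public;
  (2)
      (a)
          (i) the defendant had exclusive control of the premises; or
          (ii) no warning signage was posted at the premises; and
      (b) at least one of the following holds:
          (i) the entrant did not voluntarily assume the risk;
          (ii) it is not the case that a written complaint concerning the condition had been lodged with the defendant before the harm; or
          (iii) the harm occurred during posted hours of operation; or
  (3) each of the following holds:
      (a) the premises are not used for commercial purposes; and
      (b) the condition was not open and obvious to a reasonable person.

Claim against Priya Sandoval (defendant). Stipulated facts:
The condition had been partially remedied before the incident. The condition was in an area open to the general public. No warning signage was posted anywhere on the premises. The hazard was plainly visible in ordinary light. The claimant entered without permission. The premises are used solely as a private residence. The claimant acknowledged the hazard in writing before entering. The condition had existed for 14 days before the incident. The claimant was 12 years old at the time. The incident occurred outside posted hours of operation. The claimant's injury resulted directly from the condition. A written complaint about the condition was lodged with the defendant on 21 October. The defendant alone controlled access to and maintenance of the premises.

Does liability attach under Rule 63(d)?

(i) no remedial action — not met.
(ii) consent to enter — fails.
(a): F OR F → false.
(b) proximate cause — satisfied.
(c) public area — satisfied.
(1) = F AND T AND T = false.
(i) exclusive control — met.
(ii) no signage posted — satisfied.
(a): T OR T → true.
(i) no assumed risk — fails.
(ii) not (complaint lodged) — fails.
(iii) during posted hours — fails.
(b) = F OR F OR F = false.
(2): T AND F → false.
(a) not (commercial use) — holds.
(b) not open/obvious — not satisfied.
(3) = T AND F = false.
Overall: F OR F OR F → false.

No — not liable.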